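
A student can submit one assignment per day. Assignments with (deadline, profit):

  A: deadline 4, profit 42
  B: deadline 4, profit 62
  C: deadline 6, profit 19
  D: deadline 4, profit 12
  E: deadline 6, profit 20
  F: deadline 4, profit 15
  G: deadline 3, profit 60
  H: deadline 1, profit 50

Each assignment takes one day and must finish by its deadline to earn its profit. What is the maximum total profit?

253

Profit order: B=62 G=60 H=50 A=42 E=20 C=19 F=15 D=12
Assign: B→slot 4, G→slot 3, H→slot 1, A→slot 2, E→slot 6, C→slot 5, F skipped, D skipped.
Slots: [1:H] [2:A] [3:G] [4:B] [5:C] [6:E]
Profit = 50 + 42 + 60 + 62 + 19 + 20 = 253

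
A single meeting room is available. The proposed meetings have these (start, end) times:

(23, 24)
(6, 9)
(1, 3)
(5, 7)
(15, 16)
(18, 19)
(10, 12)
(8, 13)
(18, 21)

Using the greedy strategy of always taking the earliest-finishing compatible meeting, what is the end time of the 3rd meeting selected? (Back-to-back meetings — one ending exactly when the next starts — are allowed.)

12

Greedy by earliest finish: after sorting by end time, pick each interval compatible with the last pick.
Sorted by end: (1,3)  (5,7)  (6,9)  (10,12)  (8,13)  (15,16)  (18,19)  (18,21)  (23,24)
take (1,3); take (5,7); take (10,12); take (15,16); take (18,19); take (23,24).
Selected: (1,3) (5,7) (10,12) (15,16) (18,19) (23,24)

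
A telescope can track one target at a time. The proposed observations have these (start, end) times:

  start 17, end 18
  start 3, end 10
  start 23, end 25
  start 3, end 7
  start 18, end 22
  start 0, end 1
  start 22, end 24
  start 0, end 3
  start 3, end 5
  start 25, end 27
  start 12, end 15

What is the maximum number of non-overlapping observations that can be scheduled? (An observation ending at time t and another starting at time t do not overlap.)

By end time: (0,1), (0,3), (3,5), (3,7), (3,10), (12,15), (17,18), (18,22), (22,24), (23,25), (25,27).
Pick (0,1); next start ≥ 1 → (3,5); next start ≥ 5 → (12,15); next start ≥ 15 → (17,18); next start ≥ 18 → (18,22); next start ≥ 22 → (22,24); next start ≥ 24 → (25,27).
Selected 7 observations.

7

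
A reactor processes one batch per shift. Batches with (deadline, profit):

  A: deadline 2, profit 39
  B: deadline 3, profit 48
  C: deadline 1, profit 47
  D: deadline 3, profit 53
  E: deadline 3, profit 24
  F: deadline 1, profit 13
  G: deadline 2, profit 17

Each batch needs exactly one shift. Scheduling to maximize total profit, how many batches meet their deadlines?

Profit order: D=53 B=48 C=47 A=39 E=24 G=17 F=13
Assign: D→slot 3, B→slot 2, C→slot 1, A skipped, E skipped, G skipped, F skipped.
Slots: [1:C] [2:B] [3:D]
3 of 7 scheduled.

3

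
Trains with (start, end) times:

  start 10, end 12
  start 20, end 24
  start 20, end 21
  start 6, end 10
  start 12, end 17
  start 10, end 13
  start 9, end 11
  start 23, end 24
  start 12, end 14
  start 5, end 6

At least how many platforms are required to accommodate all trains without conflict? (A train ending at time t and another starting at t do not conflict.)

3

Count concurrent intervals with a sweep; the peak is the room count.
starts: [5, 6, 9, 10, 10, 12, 12, 20, 20, 23]
ends:   [6, 10, 11, 12, 13, 14, 17, 21, 24, 24]
s5→1 e6→0 s6→1 s9→2 e10→1 s10→2 s10→3  — peak 3.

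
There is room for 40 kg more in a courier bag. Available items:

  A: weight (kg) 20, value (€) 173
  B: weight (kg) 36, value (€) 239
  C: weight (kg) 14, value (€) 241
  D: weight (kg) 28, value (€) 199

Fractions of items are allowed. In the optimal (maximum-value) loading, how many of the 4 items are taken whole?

2

Ratios (sorted): C 17.21, A 8.65, D 7.11, B 6.64
take C (14 @ 241); take A (20 @ 173); take 6/28 of D → 42.64. Capacity used 40/40.
2 item(s) taken whole; one partial (take 6/28 of D).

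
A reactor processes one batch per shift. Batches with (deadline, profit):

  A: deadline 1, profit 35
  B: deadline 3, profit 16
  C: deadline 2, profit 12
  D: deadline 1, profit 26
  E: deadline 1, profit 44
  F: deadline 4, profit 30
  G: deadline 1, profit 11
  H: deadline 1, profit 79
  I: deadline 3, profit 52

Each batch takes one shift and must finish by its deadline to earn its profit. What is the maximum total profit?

Sort by profit descending; place each in the latest free slot ≤ its deadline.
Profit order: H=79 I=52 E=44 A=35 F=30 D=26 B=16 C=12 G=11
Assign: H→slot 1, I→slot 3, E skipped, A skipped, F→slot 4, D skipped, B→slot 2, C skipped, G skipped.
Slots: [1:H] [2:B] [3:I] [4:F]
Profit = 79 + 16 + 52 + 30 = 177

177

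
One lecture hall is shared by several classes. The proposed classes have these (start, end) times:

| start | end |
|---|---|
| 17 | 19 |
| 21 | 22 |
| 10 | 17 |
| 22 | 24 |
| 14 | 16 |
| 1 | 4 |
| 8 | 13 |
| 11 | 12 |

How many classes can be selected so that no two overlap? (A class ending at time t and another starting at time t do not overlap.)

Order by finish time; keep every interval that doesn't clash with the previous kept one.
Sorted by end: (1,4)  (11,12)  (8,13)  (14,16)  (10,17)  (17,19)  (21,22)  (22,24)
take (1,4); take (11,12); take (14,16); skip (10,17); take (17,19); take (21,22); take (22,24).
Selected 6 classes.

6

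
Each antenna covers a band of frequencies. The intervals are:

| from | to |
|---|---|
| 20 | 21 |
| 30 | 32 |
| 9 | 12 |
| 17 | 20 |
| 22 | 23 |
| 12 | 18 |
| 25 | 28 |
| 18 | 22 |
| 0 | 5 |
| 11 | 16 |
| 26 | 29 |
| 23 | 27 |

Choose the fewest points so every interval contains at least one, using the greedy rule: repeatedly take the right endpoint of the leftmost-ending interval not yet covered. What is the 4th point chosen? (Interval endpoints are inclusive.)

23

Sort by right endpoint; whenever an interval is uncovered, place a point at its right end.
By right end: [0,5]  [9,12]  [11,16]  [12,18]  [17,20]  [20,21]  [18,22]  [22,23]  [23,27]  [25,28]  [26,29]  [30,32]
[0,5] uncovered → point at 5; [9,12] uncovered → point at 12; [17,20] uncovered → point at 20; [22,23] uncovered → point at 23; [25,28] uncovered → point at 28; [30,32] uncovered → point at 32.
Points: 5, 12, 20, 23, 28, 32 (6 total).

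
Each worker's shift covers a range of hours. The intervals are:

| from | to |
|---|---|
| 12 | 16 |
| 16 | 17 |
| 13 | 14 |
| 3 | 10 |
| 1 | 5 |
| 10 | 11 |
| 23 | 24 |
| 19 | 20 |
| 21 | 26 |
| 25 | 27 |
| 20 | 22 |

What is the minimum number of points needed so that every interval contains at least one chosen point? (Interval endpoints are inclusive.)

7

Process intervals by earliest right end; each time one isn't hit yet, stab at its right endpoint.
Sorted: [1,5] [3,10] [10,11] [13,14] [12,16] [16,17] [19,20] [20,22] [23,24] [21,26] [25,27]
{[1,5],[3,10]} hit by 5; {[10,11]} hit by 11; {[13,14],[12,16]} hit by 14; {[16,17]} hit by 17; {[19,20],[20,22]} hit by 20; {[23,24],[21,26]} hit by 24; {[25,27]} hit by 27.
Points: 5, 11, 14, 17, 20, 24, 27 (7 total).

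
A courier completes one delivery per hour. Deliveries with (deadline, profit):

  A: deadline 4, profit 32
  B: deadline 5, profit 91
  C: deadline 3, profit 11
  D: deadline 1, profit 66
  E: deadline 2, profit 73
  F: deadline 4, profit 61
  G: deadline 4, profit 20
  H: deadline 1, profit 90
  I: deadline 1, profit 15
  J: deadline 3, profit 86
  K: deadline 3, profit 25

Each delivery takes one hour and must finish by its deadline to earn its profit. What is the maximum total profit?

401

By profit: B(d5,91), H(d1,90), J(d3,86), E(d2,73), D(d1,66), F(d4,61), A(d4,32), K(d3,25), G(d4,20), I(d1,15), C(d3,11)
B→slot 5; H→slot 1; J→slot 3; E→slot 2; D skipped; F→slot 4; A skipped; K skipped; G skipped; I skipped; C skipped.
Profit = 90 + 73 + 86 + 61 + 91 = 401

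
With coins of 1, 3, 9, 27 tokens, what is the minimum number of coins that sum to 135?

5

Use the largest denomination that fits, subtract, and repeat.
135 = 5×27
Total coins = 5 = 5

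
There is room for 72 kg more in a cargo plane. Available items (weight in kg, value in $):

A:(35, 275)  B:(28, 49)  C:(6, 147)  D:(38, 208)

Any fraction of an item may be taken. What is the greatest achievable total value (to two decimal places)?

Ratios (sorted): C 24.50, A 7.86, D 5.47, B 1.75
take C (6 @ 147); take A (35 @ 275); take 31/38 of D → 169.68. Capacity used 72/72.
Total value = 591.68

591.68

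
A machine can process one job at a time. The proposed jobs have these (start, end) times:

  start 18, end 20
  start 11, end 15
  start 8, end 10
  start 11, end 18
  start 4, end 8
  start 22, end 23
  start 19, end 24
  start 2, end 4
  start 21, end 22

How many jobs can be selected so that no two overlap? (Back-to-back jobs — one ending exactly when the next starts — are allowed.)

7

Sort by end time and greedily take each interval whose start is ≥ the last chosen end.
By end time: (2,4), (4,8), (8,10), (11,15), (11,18), (18,20), (21,22), (22,23), (19,24).
Pick (2,4); next start ≥ 4 → (4,8); next start ≥ 8 → (8,10); next start ≥ 10 → (11,15); next start ≥ 15 → (18,20); next start ≥ 20 → (21,22); next start ≥ 22 → (22,23).
Selected 7 jobs.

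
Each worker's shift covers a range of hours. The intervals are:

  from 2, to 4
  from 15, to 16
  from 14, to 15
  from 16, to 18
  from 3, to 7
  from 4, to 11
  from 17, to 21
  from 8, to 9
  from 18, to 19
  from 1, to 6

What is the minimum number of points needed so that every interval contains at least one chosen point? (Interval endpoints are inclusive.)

4

Sort by right endpoint; whenever an interval is uncovered, place a point at its right end.
Sorted: [2,4] [1,6] [3,7] [8,9] [4,11] [14,15] [15,16] [16,18] [18,19] [17,21]
{[2,4],[1,6],[3,7]} hit by 4; {[8,9],[4,11]} hit by 9; {[14,15],[15,16]} hit by 15; {[16,18],[18,19],[17,21]} hit by 18.
Points: 4, 9, 15, 18 (4 total).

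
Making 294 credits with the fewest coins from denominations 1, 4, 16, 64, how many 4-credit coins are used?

1

294 − 4×64→38 − 2×16→6 − 1×4→2 − 2×1→0
Count of 4: 1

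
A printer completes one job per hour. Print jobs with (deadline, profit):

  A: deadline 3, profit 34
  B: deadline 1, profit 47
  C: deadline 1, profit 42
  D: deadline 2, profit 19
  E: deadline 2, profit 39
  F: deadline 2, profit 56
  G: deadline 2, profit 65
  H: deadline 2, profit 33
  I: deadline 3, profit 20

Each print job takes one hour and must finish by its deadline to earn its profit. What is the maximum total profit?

155

Sort by profit descending; place each in the latest free slot ≤ its deadline.
By profit: G(d2,65), F(d2,56), B(d1,47), C(d1,42), E(d2,39), A(d3,34), H(d2,33), I(d3,20), D(d2,19)
G→slot 2; F→slot 1; B skipped; C skipped; E skipped; A→slot 3; H skipped; I skipped; D skipped.
Profit = 56 + 65 + 34 = 155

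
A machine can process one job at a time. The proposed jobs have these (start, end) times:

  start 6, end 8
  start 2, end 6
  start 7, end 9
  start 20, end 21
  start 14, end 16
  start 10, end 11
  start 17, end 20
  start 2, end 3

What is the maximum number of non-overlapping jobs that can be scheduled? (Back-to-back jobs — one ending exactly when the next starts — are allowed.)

By end time: (2,3), (2,6), (6,8), (7,9), (10,11), (14,16), (17,20), (20,21).
Pick (2,3); next start ≥ 3 → (6,8); next start ≥ 8 → (10,11); next start ≥ 11 → (14,16); next start ≥ 16 → (17,20); next start ≥ 20 → (20,21).
Selected 6 jobs.

6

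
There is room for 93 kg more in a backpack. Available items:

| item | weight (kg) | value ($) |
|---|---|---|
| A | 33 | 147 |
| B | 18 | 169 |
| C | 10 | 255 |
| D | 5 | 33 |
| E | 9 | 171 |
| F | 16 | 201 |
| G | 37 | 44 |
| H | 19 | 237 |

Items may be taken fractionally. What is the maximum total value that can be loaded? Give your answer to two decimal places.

Greedy by value/weight ratio, highest first.
Order: C (255/10=25.50) > E (171/9=19.00) > F (201/16=12.56) > H (237/19=12.47) > B (169/18=9.39) > D (33/5=6.60) > A (147/33=4.45) > G (44/37=1.19)
Fill: take C (10 @ 255) → take E (9 @ 171) → take F (16 @ 201) → take H (19 @ 237) → take B (18 @ 169) → take D (5 @ 33) → take 16/33 of A → 71.27; 93/93 used.
Total value = 1137.27

1137.27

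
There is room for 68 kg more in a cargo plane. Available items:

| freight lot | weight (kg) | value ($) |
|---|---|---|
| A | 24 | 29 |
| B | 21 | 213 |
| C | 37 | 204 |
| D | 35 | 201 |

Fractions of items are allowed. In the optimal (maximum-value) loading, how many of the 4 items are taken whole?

2

Greedy by value/weight ratio, highest first.
Order: B (213/21=10.14) > D (201/35=5.74) > C (204/37=5.51) > A (29/24=1.21)
Fill: take B (21 @ 213) → take D (35 @ 201) → take 12/37 of C → 66.16; 68/68 used.
2 item(s) taken whole; one partial (take 12/37 of C).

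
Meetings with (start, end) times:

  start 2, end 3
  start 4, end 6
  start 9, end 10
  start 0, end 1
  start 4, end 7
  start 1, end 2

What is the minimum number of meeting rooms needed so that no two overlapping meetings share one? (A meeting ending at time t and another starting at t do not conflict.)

starts: [0, 1, 2, 4, 4, 9]
ends:   [1, 2, 3, 6, 7, 10]
s0→1 e1→0 s1→1 e2→0 s2→1 e3→0 s4→1 s4→2  — peak 2.

2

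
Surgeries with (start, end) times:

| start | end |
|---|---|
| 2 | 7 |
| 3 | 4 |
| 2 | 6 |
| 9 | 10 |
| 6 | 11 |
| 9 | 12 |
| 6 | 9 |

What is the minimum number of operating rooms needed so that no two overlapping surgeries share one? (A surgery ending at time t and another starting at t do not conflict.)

Count concurrent intervals with a sweep; the peak is the room count.
starts: [2, 2, 3, 6, 6, 9, 9]
ends:   [4, 6, 7, 9, 10, 11, 12]
s2→1 s2→2 s3→3  — peak 3.

3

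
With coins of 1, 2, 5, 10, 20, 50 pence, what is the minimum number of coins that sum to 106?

106 = 2×50 + 1×5 + 1×1
Total coins = 2 + 1 + 1 = 4

4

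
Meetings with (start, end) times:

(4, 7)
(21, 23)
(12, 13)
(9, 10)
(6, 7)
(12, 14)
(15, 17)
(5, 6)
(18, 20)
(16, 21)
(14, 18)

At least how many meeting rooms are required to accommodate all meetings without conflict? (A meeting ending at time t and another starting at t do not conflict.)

The answer is the maximum number of intervals overlapping at any instant.
starts: [4, 5, 6, 9, 12, 12, 14, 15, 16, 18, 21]
ends:   [6, 7, 7, 10, 13, 14, 17, 18, 20, 21, 23]
s4→1 s5→2 e6→1 s6→2 e7→1 e7→0 s9→1 e10→0 s12→1 s12→2 e13→1 e14→0 s14→1 s15→2 s16→3  — peak 3.

3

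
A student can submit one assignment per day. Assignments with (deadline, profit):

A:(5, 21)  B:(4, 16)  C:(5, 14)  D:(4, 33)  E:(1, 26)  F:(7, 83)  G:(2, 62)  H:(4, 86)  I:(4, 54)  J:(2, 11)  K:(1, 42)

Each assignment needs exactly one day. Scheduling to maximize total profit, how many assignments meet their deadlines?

Sort by profit descending; place each in the latest free slot ≤ its deadline.
By profit: H(d4,86), F(d7,83), G(d2,62), I(d4,54), K(d1,42), D(d4,33), E(d1,26), A(d5,21), B(d4,16), C(d5,14), J(d2,11)
H→slot 4; F→slot 7; G→slot 2; I→slot 3; K→slot 1; D skipped; E skipped; A→slot 5; B skipped; C skipped; J skipped.
6 of 11 scheduled.

6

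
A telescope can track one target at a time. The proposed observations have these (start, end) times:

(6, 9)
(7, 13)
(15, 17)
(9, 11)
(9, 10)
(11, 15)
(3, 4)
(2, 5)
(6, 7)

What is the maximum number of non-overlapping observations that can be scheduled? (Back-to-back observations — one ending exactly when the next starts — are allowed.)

5

Sorted by end: (3,4)  (2,5)  (6,7)  (6,9)  (9,10)  (9,11)  (7,13)  (11,15)  (15,17)
take (3,4); skip (2,5); take (6,7); take (9,10); take (11,15); take (15,17).
Selected 5 observations.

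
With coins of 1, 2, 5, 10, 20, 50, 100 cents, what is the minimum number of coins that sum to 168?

Greedy: take as many of the largest coin as possible, then repeat with the remainder.
168 = 1×100 + 1×50 + 1×10 + 1×5 + 1×2 + 1×1
Total coins = 1 + 1 + 1 + 1 + 1 + 1 = 6

6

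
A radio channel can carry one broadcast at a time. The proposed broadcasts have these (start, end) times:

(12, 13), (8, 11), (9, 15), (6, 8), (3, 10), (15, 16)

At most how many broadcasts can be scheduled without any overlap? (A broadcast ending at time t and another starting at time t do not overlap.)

Sorted by end: (6,8)  (3,10)  (8,11)  (12,13)  (9,15)  (15,16)
take (6,8); skip (3,10); take (8,11); take (12,13); skip (9,15); take (15,16).
Selected 4 broadcasts.

4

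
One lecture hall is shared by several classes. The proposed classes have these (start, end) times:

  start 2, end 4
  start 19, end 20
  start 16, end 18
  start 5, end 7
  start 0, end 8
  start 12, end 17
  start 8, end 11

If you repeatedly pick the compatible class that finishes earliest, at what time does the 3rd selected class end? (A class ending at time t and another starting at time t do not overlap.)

Greedy by earliest finish: after sorting by end time, pick each interval compatible with the last pick.
Sorted by end: (2,4)  (5,7)  (0,8)  (8,11)  (12,17)  (16,18)  (19,20)
take (2,4); take (5,7); take (8,11); take (12,17); skip (16,18); take (19,20).
Selected: (2,4) (5,7) (8,11) (12,17) (19,20)

11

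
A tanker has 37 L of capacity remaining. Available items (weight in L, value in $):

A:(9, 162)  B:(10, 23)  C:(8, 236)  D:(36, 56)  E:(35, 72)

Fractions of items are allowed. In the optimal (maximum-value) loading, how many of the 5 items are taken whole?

Greedy by value/weight ratio, highest first.
Order: C (236/8=29.50) > A (162/9=18.00) > B (23/10=2.30) > E (72/35=2.06) > D (56/36=1.56)
Fill: take C (8 @ 236) → take A (9 @ 162) → take B (10 @ 23) → take 10/35 of E → 20.57; 37/37 used.
3 item(s) taken whole; one partial (take 10/35 of E).

3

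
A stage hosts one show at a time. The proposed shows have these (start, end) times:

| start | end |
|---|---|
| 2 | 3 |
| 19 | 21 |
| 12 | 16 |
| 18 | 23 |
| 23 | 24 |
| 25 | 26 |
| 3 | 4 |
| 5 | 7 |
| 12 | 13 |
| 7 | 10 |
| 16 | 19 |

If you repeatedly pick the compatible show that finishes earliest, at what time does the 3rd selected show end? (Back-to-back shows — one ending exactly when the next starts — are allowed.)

7

Sort by end time and greedily take each interval whose start is ≥ the last chosen end.
By end time: (2,3), (3,4), (5,7), (7,10), (12,13), (12,16), (16,19), (19,21), (18,23), (23,24), (25,26).
Pick (2,3); next start ≥ 3 → (3,4); next start ≥ 4 → (5,7); next start ≥ 7 → (7,10); next start ≥ 10 → (12,13); next start ≥ 13 → (16,19); next start ≥ 19 → (19,21); next start ≥ 21 → (23,24); next start ≥ 24 → (25,26).
Selected: (2,3) (3,4) (5,7) (7,10) (12,13) (16,19) (19,21) (23,24) (25,26)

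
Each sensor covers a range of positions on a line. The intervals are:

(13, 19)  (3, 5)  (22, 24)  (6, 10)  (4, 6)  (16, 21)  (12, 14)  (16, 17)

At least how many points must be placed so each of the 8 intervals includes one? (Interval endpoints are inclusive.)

Sorted: [3,5] [4,6] [6,10] [12,14] [16,17] [13,19] [16,21] [22,24]
{[3,5],[4,6]} hit by 5; {[6,10]} hit by 10; {[12,14]} hit by 14; {[16,17],[13,19],[16,21]} hit by 17; {[22,24]} hit by 24.
Points: 5, 10, 14, 17, 24 (5 total).

5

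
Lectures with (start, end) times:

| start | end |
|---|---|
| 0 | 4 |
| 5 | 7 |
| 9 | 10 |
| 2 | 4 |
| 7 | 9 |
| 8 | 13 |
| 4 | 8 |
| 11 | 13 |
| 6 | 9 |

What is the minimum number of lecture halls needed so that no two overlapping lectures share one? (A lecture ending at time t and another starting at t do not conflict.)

The answer is the maximum number of intervals overlapping at any instant.
starts: [0, 2, 4, 5, 6, 7, 8, 9, 11]
ends:   [4, 4, 7, 8, 9, 9, 10, 13, 13]
s0→1 s2→2 e4→1 e4→0 s4→1 s5→2 s6→3  — peak 3.

3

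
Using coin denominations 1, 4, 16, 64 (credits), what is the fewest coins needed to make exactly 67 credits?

67 = 1×64 + 3×1
Total coins = 1 + 3 = 4

4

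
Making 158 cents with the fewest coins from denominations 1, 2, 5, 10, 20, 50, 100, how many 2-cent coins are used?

158 − 1×100→58 − 1×50→8 − 1×5→3 − 1×2→1 − 1×1→0
Count of 2: 1

1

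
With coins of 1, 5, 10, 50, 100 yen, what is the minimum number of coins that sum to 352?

6

Use the largest denomination that fits, subtract, and repeat.
352 − 3×100→52 − 1×50→2 − 2×1→0
Total coins = 3 + 1 + 2 = 6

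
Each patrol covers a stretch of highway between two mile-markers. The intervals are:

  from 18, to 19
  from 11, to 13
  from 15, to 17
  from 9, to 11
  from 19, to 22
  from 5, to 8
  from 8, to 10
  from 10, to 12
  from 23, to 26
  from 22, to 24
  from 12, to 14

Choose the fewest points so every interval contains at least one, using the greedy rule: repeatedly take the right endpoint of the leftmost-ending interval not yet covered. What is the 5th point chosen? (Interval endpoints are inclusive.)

By right end: [5,8]  [8,10]  [9,11]  [10,12]  [11,13]  [12,14]  [15,17]  [18,19]  [19,22]  [22,24]  [23,26]
[5,8] uncovered → point at 8; [9,11] uncovered → point at 11; [12,14] uncovered → point at 14; [15,17] uncovered → point at 17; [18,19] uncovered → point at 19; [22,24] uncovered → point at 24.
Points: 8, 11, 14, 17, 19, 24 (6 total).

19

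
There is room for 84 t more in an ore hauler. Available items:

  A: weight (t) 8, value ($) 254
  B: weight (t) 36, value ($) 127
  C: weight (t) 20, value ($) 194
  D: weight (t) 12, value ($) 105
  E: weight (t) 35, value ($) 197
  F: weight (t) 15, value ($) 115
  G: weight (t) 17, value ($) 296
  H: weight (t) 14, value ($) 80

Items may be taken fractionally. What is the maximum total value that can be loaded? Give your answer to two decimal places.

Greedy by value/weight ratio, highest first.
Ratios (sorted): A 31.75, G 17.41, C 9.70, D 8.75, F 7.67, H 5.71, E 5.63, B 3.53
take A (8 @ 254); take G (17 @ 296); take C (20 @ 194); take D (12 @ 105); take F (15 @ 115); take 12/14 of H → 68.57. Capacity used 84/84.
Total value = 1032.57

1032.57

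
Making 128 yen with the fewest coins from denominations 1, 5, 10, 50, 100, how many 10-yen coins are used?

Use the largest denomination that fits, subtract, and repeat.
128 − 1×100→28 − 2×10→8 − 1×5→3 − 3×1→0
Count of 10: 2

2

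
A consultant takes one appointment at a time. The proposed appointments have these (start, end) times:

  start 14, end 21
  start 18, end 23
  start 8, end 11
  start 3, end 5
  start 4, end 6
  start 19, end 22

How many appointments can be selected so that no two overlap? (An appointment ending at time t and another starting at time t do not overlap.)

Sort by end time and greedily take each interval whose start is ≥ the last chosen end.
By end time: (3,5), (4,6), (8,11), (14,21), (19,22), (18,23).
Pick (3,5); next start ≥ 5 → (8,11); next start ≥ 11 → (14,21).
Selected 3 appointments.

3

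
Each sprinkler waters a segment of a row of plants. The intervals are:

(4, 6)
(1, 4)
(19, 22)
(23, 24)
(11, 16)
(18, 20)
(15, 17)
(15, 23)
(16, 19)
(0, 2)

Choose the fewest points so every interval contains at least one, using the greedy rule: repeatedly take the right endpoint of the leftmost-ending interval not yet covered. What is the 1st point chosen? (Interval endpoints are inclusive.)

Process intervals by earliest right end; each time one isn't hit yet, stab at its right endpoint.
By right end: [0,2]  [1,4]  [4,6]  [11,16]  [15,17]  [16,19]  [18,20]  [19,22]  [15,23]  [23,24]
[0,2] uncovered → point at 2; [4,6] uncovered → point at 6; [11,16] uncovered → point at 16; [18,20] uncovered → point at 20; [23,24] uncovered → point at 24.
Points: 2, 6, 16, 20, 24 (5 total).

2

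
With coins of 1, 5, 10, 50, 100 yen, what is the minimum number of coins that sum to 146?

Use the largest denomination that fits, subtract, and repeat.
146 − 1×100→46 − 4×10→6 − 1×5→1 − 1×1→0
Total coins = 1 + 4 + 1 + 1 = 7

7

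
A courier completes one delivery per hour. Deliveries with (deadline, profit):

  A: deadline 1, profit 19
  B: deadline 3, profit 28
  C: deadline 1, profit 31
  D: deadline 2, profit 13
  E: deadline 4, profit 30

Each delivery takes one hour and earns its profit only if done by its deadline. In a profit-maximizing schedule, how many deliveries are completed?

4

Take jobs in profit order; each goes to the latest open slot no later than its deadline.
By profit: C(d1,31), E(d4,30), B(d3,28), A(d1,19), D(d2,13)
C→slot 1; E→slot 4; B→slot 3; A skipped; D→slot 2.
4 of 5 scheduled.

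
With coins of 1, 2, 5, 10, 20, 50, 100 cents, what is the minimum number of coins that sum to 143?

5

Greedy: take as many of the largest coin as possible, then repeat with the remainder.
143 − 1×100→43 − 2×20→3 − 1×2→1 − 1×1→0
Total coins = 1 + 2 + 1 + 1 = 5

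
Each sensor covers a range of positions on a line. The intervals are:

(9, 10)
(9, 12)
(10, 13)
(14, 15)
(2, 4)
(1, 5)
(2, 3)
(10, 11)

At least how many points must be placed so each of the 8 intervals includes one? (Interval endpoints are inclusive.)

3

Sort by right endpoint; whenever an interval is uncovered, place a point at its right end.
Sorted: [2,3] [2,4] [1,5] [9,10] [10,11] [9,12] [10,13] [14,15]
{[2,3],[2,4],[1,5]} hit by 3; {[9,10],[10,11],[9,12],[10,13]} hit by 10; {[14,15]} hit by 15.
Points: 3, 10, 15 (3 total).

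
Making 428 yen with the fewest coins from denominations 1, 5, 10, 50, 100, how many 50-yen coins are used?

428 − 4×100→28 − 2×10→8 − 1×5→3 − 3×1→0
Count of 50: 0

0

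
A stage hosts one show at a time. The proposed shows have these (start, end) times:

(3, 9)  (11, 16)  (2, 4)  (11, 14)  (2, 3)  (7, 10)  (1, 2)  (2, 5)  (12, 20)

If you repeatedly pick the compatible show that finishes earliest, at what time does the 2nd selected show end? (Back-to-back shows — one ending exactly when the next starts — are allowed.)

3

Order by finish time; keep every interval that doesn't clash with the previous kept one.
Sorted by end: (1,2)  (2,3)  (2,4)  (2,5)  (3,9)  (7,10)  (11,14)  (11,16)  (12,20)
take (1,2); take (2,3); take (3,9); take (11,14); skip (12,20).
Selected: (1,2) (2,3) (3,9) (11,14)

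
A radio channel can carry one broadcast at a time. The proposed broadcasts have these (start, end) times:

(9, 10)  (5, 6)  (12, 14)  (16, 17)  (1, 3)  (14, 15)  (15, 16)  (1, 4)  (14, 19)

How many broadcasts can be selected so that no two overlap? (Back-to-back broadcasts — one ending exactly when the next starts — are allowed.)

Sort by end time and greedily take each interval whose start is ≥ the last chosen end.
Sorted by end: (1,3)  (1,4)  (5,6)  (9,10)  (12,14)  (14,15)  (15,16)  (16,17)  (14,19)
take (1,3); take (5,6); take (9,10); take (12,14); take (14,15); take (15,16); take (16,17).
Selected 7 broadcasts.

7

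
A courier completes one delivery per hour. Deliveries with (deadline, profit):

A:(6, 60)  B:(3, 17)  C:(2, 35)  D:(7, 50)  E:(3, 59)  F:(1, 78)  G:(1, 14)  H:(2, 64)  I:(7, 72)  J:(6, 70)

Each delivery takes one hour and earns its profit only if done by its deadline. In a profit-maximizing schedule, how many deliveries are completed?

Take jobs in profit order; each goes to the latest open slot no later than its deadline.
By profit: F(d1,78), I(d7,72), J(d6,70), H(d2,64), A(d6,60), E(d3,59), D(d7,50), C(d2,35), B(d3,17), G(d1,14)
F→slot 1; I→slot 7; J→slot 6; H→slot 2; A→slot 5; E→slot 3; D→slot 4; C skipped; B skipped; G skipped.
7 of 10 scheduled.

7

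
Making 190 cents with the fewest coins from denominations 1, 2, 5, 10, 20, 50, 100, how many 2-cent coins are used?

Use the largest denomination that fits, subtract, and repeat.
190 − 1×100→90 − 1×50→40 − 2×20→0
Count of 2: 0

0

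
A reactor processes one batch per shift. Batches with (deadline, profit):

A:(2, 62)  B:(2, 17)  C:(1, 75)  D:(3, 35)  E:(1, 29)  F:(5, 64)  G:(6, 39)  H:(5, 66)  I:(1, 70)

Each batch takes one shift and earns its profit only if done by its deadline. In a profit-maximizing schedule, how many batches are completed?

6

Sort by profit descending; place each in the latest free slot ≤ its deadline.
By profit: C(d1,75), I(d1,70), H(d5,66), F(d5,64), A(d2,62), G(d6,39), D(d3,35), E(d1,29), B(d2,17)
C→slot 1; I skipped; H→slot 5; F→slot 4; A→slot 2; G→slot 6; D→slot 3; E skipped; B skipped.
6 of 9 scheduled.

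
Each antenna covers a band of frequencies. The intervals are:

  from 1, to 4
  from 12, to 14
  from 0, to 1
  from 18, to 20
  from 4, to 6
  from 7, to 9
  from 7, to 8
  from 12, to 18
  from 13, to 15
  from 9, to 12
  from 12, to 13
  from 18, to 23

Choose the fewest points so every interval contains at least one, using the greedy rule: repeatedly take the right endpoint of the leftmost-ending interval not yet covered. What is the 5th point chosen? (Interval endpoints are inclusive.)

15

Sorted: [0,1] [1,4] [4,6] [7,8] [7,9] [9,12] [12,13] [12,14] [13,15] [12,18] [18,20] [18,23]
{[0,1],[1,4]} hit by 1; {[4,6]} hit by 6; {[7,8],[7,9]} hit by 8; {[9,12],[12,13],[12,14]} hit by 12; {[13,15],[12,18]} hit by 15; {[18,20],[18,23]} hit by 20.
Points: 1, 6, 8, 12, 15, 20 (6 total).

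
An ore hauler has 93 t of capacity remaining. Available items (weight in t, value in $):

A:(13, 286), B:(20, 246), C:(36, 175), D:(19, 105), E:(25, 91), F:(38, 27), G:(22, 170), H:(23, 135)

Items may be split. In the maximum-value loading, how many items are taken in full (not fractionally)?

4

Order: A (286/13=22.00) > B (246/20=12.30) > G (170/22=7.73) > H (135/23=5.87) > D (105/19=5.53) > C (175/36=4.86) > E (91/25=3.64) > F (27/38=0.71)
Fill: take A (13 @ 286) → take B (20 @ 246) → take G (22 @ 170) → take H (23 @ 135) → take 15/19 of D → 82.89; 93/93 used.
4 item(s) taken whole; one partial (take 15/19 of D).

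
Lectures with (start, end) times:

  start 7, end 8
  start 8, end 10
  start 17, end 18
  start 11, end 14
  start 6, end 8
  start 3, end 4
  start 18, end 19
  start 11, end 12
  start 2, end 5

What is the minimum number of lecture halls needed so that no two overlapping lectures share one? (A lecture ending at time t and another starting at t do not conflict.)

2

The answer is the maximum number of intervals overlapping at any instant.
Events (time:±→running): 2:+→1 3:+→2 … peak 2.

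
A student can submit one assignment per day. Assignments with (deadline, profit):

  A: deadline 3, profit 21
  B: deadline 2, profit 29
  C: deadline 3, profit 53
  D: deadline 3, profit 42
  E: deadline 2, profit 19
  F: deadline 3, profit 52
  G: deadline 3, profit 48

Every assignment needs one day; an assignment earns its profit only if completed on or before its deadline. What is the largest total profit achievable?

Take jobs in profit order; each goes to the latest open slot no later than its deadline.
By profit: C(d3,53), F(d3,52), G(d3,48), D(d3,42), B(d2,29), A(d3,21), E(d2,19)
C→slot 3; F→slot 2; G→slot 1; D skipped; B skipped; A skipped; E skipped.
Profit = 48 + 52 + 53 = 153

153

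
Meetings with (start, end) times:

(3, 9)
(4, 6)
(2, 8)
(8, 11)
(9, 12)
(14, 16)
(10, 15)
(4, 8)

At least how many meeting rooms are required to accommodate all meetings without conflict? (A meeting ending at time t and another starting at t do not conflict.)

The answer is the maximum number of intervals overlapping at any instant.
Events (time:±→running): 2:+→1 3:+→2 4:+→3 4:+→4 … peak 4.

4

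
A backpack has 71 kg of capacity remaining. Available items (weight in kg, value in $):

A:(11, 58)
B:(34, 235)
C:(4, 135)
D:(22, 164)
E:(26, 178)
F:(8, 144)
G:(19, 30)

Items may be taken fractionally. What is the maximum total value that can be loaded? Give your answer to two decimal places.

698.54

Greedy by value/weight ratio, highest first.
Ratios (sorted): C 33.75, F 18.00, D 7.45, B 6.91, E 6.85, A 5.27, G 1.58
take C (4 @ 135); take F (8 @ 144); take D (22 @ 164); take B (34 @ 235); take 3/26 of E → 20.54. Capacity used 71/71.
Total value = 698.54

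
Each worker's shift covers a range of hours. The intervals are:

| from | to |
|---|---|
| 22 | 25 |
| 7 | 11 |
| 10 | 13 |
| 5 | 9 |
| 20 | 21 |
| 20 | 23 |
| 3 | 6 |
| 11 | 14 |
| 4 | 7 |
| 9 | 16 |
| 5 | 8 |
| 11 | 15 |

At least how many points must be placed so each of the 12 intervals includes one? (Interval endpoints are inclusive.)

4

Process intervals by earliest right end; each time one isn't hit yet, stab at its right endpoint.
Sorted: [3,6] [4,7] [5,8] [5,9] [7,11] [10,13] [11,14] [11,15] [9,16] [20,21] [20,23] [22,25]
{[3,6],[4,7],[5,8],[5,9]} hit by 6; {[7,11],[10,13],[11,14],[11,15],[9,16]} hit by 11; {[20,21],[20,23]} hit by 21; {[22,25]} hit by 25.
Points: 6, 11, 21, 25 (4 total).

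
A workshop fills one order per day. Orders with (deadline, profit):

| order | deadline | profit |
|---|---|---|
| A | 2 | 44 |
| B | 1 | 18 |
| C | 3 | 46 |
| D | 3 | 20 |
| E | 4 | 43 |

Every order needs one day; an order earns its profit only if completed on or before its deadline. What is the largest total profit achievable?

By profit: C(d3,46), A(d2,44), E(d4,43), D(d3,20), B(d1,18)
C→slot 3; A→slot 2; E→slot 4; D→slot 1; B skipped.
Profit = 20 + 44 + 46 + 43 = 153

153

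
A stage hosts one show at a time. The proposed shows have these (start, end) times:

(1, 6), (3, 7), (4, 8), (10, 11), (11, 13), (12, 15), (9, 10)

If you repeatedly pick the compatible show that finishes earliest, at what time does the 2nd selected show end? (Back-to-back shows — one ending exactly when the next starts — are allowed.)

10

Order by finish time; keep every interval that doesn't clash with the previous kept one.
By end time: (1,6), (3,7), (4,8), (9,10), (10,11), (11,13), (12,15).
Pick (1,6); next start ≥ 6 → (9,10); next start ≥ 10 → (10,11); next start ≥ 11 → (11,13).
Selected: (1,6) (9,10) (10,11) (11,13)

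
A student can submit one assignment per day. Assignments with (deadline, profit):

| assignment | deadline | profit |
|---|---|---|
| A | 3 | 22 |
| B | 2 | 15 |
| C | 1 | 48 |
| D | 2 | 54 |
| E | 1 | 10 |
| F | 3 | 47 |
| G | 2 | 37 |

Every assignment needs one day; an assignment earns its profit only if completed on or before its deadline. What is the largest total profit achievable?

149

Take jobs in profit order; each goes to the latest open slot no later than its deadline.
By profit: D(d2,54), C(d1,48), F(d3,47), G(d2,37), A(d3,22), B(d2,15), E(d1,10)
D→slot 2; C→slot 1; F→slot 3; G skipped; A skipped; B skipped; E skipped.
Profit = 48 + 54 + 47 = 149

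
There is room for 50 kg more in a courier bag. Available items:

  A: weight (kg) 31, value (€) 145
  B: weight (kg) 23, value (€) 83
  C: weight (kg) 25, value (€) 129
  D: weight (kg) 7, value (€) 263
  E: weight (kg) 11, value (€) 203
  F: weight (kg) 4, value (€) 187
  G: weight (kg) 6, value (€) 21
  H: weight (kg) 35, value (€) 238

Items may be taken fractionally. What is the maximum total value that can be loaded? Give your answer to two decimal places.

843.40

Greedy by value/weight ratio, highest first.
Order: F (187/4=46.75) > D (263/7=37.57) > E (203/11=18.45) > H (238/35=6.80) > C (129/25=5.16) > A (145/31=4.68) > B (83/23=3.61) > G (21/6=3.50)
Fill: take F (4 @ 187) → take D (7 @ 263) → take E (11 @ 203) → take 28/35 of H → 190.40; 50/50 used.
Total value = 843.40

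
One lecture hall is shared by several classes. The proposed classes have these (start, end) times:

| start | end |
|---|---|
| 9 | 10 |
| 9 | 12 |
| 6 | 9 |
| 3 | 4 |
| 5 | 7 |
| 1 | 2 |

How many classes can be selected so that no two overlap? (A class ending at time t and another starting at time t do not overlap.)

4

Sort by end time and greedily take each interval whose start is ≥ the last chosen end.
Sorted by end: (1,2)  (3,4)  (5,7)  (6,9)  (9,10)  (9,12)
take (1,2); take (3,4); take (5,7); take (9,10); skip (9,12).
Selected 4 classes.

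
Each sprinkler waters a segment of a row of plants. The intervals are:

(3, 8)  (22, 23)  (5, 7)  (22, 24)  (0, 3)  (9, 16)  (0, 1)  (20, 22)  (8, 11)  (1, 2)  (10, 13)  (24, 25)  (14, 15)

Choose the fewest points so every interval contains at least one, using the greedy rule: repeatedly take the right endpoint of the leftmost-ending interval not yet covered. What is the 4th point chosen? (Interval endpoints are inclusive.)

Process intervals by earliest right end; each time one isn't hit yet, stab at its right endpoint.
Sorted: [0,1] [1,2] [0,3] [5,7] [3,8] [8,11] [10,13] [14,15] [9,16] [20,22] [22,23] [22,24] [24,25]
{[0,1],[1,2],[0,3]} hit by 1; {[5,7],[3,8]} hit by 7; {[8,11],[10,13]} hit by 11; {[14,15],[9,16]} hit by 15; {[20,22],[22,23],[22,24]} hit by 22; {[24,25]} hit by 25.
Points: 1, 7, 11, 15, 22, 25 (6 total).

15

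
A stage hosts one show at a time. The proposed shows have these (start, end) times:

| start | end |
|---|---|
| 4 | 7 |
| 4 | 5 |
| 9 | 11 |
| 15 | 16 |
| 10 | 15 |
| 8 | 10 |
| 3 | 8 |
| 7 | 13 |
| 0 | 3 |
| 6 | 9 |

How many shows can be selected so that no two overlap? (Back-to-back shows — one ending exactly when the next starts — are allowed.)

Order by finish time; keep every interval that doesn't clash with the previous kept one.
Sorted by end: (0,3)  (4,5)  (4,7)  (3,8)  (6,9)  (8,10)  (9,11)  (7,13)  (10,15)  (15,16)
take (0,3); take (4,5); skip (3,8); take (6,9); take (9,11); take (15,16).
Selected 5 shows.

5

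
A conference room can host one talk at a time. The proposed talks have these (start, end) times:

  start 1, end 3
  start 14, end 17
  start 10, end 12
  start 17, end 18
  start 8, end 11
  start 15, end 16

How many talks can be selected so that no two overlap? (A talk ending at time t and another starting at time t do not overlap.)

4

Order by finish time; keep every interval that doesn't clash with the previous kept one.
By end time: (1,3), (8,11), (10,12), (15,16), (14,17), (17,18).
Pick (1,3); next start ≥ 3 → (8,11); next start ≥ 11 → (15,16); next start ≥ 16 → (17,18).
Selected 4 talks.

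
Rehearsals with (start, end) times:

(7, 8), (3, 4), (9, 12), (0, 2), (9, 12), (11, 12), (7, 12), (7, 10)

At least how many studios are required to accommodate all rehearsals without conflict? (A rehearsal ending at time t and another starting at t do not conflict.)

The answer is the maximum number of intervals overlapping at any instant.
starts: [0, 3, 7, 7, 7, 9, 9, 11]
ends:   [2, 4, 8, 10, 12, 12, 12, 12]
s0→1 e2→0 s3→1 e4→0 s7→1 s7→2 s7→3 e8→2 s9→3 s9→4  — peak 4.

4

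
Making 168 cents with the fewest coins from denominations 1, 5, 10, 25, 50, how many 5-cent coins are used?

Use the largest denomination that fits, subtract, and repeat.
168 = 3×50 + 1×10 + 1×5 + 3×1
Count of 5: 1

1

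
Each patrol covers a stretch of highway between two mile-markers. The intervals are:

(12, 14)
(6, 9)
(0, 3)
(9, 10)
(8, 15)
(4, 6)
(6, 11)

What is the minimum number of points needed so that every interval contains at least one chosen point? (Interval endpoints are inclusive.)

Sorted: [0,3] [4,6] [6,9] [9,10] [6,11] [12,14] [8,15]
{[0,3]} hit by 3; {[4,6],[6,9]} hit by 6; {[9,10],[6,11]} hit by 10; {[12,14],[8,15]} hit by 14.
Points: 3, 6, 10, 14 (4 total).

4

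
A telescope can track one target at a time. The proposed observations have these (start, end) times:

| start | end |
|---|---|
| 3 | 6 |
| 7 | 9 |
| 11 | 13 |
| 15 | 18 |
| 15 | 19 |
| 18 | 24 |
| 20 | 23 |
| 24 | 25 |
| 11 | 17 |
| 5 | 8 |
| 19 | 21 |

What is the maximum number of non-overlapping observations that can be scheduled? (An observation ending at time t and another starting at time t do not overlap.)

Greedy by earliest finish: after sorting by end time, pick each interval compatible with the last pick.
Sorted by end: (3,6)  (5,8)  (7,9)  (11,13)  (11,17)  (15,18)  (15,19)  (19,21)  (20,23)  (18,24)  (24,25)
take (3,6); skip (5,8); take (7,9); take (11,13); skip (11,17); take (15,18); take (19,21); take (24,25).
Selected 6 observations.

6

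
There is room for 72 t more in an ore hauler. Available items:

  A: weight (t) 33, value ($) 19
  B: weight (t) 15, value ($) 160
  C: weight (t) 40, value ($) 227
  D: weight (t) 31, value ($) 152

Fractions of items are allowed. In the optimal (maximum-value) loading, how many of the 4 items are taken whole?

Sort by value per unit weight and fill in that order.
Ratios (sorted): B 10.67, C 5.67, D 4.90, A 0.58
take B (15 @ 160); take C (40 @ 227); take 17/31 of D → 83.35. Capacity used 72/72.
2 item(s) taken whole; one partial (take 17/31 of D).

2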